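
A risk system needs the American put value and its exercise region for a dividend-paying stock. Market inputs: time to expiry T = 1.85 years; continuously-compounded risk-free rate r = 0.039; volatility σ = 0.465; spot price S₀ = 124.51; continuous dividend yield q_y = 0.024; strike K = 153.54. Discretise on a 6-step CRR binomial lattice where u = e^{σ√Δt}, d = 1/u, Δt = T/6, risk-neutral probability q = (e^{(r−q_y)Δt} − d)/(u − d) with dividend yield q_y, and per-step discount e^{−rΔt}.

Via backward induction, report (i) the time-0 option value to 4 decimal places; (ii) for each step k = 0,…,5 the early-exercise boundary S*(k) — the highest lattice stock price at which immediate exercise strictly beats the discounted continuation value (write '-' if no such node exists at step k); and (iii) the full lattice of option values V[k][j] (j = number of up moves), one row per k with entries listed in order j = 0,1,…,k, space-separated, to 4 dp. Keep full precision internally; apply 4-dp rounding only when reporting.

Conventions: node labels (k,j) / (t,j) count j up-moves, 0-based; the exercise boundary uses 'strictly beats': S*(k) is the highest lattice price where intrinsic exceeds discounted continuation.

price = 48.1795
boundary = - - - 57.3845 74.2901 96.1762
tree:
48.1795
62.8787 31.1339
79.2904 44.0945 15.7958
96.1555 60.3864 24.9490 4.7952
109.2141 79.2499 38.4726 8.7394 0.0000
119.3010 96.1555 57.3638 15.9282 0.0000 0.0000
127.0925 109.2141 79.2499 29.0300 0.0000 0.0000 0.0000

params: Δt=0.30833 u=1.29460 d=0.77244 q=0.44468 e^(-rΔt)=0.98805
t_6 payoffs: 127.0925 109.2141 79.2499 29.0300 0.0000 0.0000 0.0000
t_5: node(5,0) S=34.2390 payoff=119.3010 vs cont=117.7182 → 119.3010 [stop]  node(5,1) S=57.3845 payoff=96.1555 vs cont=94.7434 → 96.1555 [stop]  node(5,2) S=96.1762 payoff=57.3638 vs cont=56.2376 → 57.3638 [stop]  node(5,3) S=161.1910 payoff=0.0000 vs cont=15.9282 → 15.9282 [wait]  node(5,4) S=270.1557 payoff=0.0000 vs cont=0.0000 → 0.0000 [wait]  node(5,5) S=452.7802 payoff=0.0000 vs cont=0.0000 → 0.0000 [wait]  ⇒ S*(5)=96.1762
t_4: node(4,0) S=44.3259 payoff=109.2141 vs cont=107.7056 → 109.2141 [stop]  node(4,1) S=74.2901 payoff=79.2499 vs cont=77.9624 → 79.2499 [stop]  node(4,2) S=124.5100 payoff=29.0300 vs cont=38.4726 → 38.4726 [wait]  node(4,3) S=208.6784 payoff=0.0000 vs cont=8.7394 → 8.7394 [wait]  node(4,4) S=349.7444 payoff=0.0000 vs cont=0.0000 → 0.0000 [wait]  ⇒ S*(4)=74.2901
t_3: node(3,0) S=57.3845 payoff=96.1555 vs cont=94.7434 → 96.1555 [stop]  node(3,1) S=96.1762 payoff=57.3638 vs cont=60.3864 → 60.3864 [wait]  node(3,2) S=161.1910 payoff=0.0000 vs cont=24.9490 → 24.9490 [wait]  node(3,3) S=270.1557 payoff=0.0000 vs cont=4.7952 → 4.7952 [wait]  ⇒ S*(3)=57.3845
t_2: node(2,0) S=74.2901 payoff=79.2499 vs cont=79.2904 → 79.2904 [wait]  node(2,1) S=124.5100 payoff=29.0300 vs cont=44.0945 → 44.0945 [wait]  node(2,2) S=208.6784 payoff=0.0000 vs cont=15.7958 → 15.7958 [wait]  ⇒ S*(2)=-
t_1: node(1,0) S=96.1762 payoff=57.3638 vs cont=62.8787 → 62.8787 [wait]  node(1,1) S=161.1910 payoff=0.0000 vs cont=31.1339 → 31.1339 [wait]  ⇒ S*(1)=-
t_0: node(0,0) S=124.5100 payoff=29.0300 vs cont=48.1795 → 48.1795 [wait]  ⇒ S*(0)=-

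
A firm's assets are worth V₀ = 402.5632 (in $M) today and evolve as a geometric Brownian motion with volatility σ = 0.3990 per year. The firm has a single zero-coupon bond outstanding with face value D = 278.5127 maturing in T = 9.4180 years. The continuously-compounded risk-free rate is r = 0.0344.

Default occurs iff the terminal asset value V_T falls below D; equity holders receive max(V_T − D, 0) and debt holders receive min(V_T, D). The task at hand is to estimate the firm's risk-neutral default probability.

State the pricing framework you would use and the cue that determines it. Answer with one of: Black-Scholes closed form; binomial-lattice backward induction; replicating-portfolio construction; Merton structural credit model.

framework: Merton structural credit model

Key observation: a levered firm with one bullet debt due at 9.4180 years is the canonical structural-credit setup: equity is a call on the firm's assets struck at the face value.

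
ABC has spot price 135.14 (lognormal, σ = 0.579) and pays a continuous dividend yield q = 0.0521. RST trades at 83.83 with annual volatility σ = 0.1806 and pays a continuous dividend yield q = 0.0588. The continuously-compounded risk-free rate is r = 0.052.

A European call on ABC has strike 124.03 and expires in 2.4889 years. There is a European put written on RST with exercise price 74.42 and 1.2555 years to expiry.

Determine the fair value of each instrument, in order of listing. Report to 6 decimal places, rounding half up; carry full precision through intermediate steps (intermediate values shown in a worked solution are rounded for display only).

[ABC call K=124.03]
σ√T = 0.579·√2.4889 = 0.913445
d₁ = (ln(S/K) + (r−q+σ²/2)T) / (σ√T) = (ln(135.14/124.03) + (0.052−0.0521+0.579²/2)·2.4889) / 0.913445 = (0.085788 + 0.416942) / 0.913445 = 0.550367
d₂ = d₁ − σ√T = 0.550367 − 0.913445 = -0.363078
e^{−rT} = 0.878602
e^{−qT} = 0.878384
N(d₁) = 0.708966,  N(d₂) = 0.358273
price = S·e^{−qT}·N(d₁) − K·e^{−rT}·N(d₂) = 84.157662 − 39.042136 = 45.115526
[RST put K=74.42]
σ√T = 0.1806·√1.2555 = 0.202361
d₁ = (ln(S/K) + (r−q+σ²/2)T) / (σ√T) = (ln(83.83/74.42) + (0.052−0.0588+0.1806²/2)·1.2555) / 0.202361 = (0.119066 + 0.011938) / 0.202361 = 0.647377
d₂ = d₁ − σ√T = 0.647377 − 0.202361 = 0.445017
e^{−rT} = 0.936800
e^{−qT} = 0.928836
N(−d₁) = 0.258694,  N(−d₂) = 0.328154
price = K·e^{−rT}·N(−d₂) − S·e^{−qT}·N(−d₁) = 22.877774 − 20.143014 = 2.734760

price(ABC call K=124.03) = 45.115526
price(RST put K=74.42) = 2.734760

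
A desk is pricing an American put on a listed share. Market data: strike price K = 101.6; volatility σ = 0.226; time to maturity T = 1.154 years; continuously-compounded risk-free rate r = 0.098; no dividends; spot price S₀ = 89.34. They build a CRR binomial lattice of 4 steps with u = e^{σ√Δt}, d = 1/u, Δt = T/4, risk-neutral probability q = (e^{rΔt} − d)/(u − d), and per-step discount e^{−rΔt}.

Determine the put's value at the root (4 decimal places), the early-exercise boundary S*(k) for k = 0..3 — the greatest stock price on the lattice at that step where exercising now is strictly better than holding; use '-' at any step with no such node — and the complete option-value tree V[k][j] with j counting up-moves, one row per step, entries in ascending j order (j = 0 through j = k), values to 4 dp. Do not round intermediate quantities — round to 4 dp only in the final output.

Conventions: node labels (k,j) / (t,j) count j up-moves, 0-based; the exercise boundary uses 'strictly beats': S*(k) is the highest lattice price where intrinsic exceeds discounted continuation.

price = 12.4619
boundary = - 79.1274 89.3400 79.1274
tree:
12.4619
22.4726 6.0419
31.5177 12.2600 1.9713
39.5289 22.4726 4.9161 0.0000
46.6243 31.5177 12.2600 0.0000 0.0000

Δt=0.28850  u=1.12906  d=0.88569  q=0.58752  discount=0.97212
step 4 (expiry): payoffs max(K−S,0) = 46.6243 31.5177 12.2600 0.0000 0.0000
step 3: (k=3,j=0): S=62.0711, K−S=39.5289, hold=36.6966 ⇒ V=39.5289 exercise | (k=3,j=1): S=79.1274, K−S=22.4726, hold=19.6402 ⇒ V=22.4726 exercise | (k=3,j=2): S=100.8706, K−S=0.7294, hold=4.9161 ⇒ V=4.9161 continue | (k=3,j=3): S=128.5886, K−S=0.0000, hold=0.0000 ⇒ V=0.0000 continue  boundary S*=79.1274
step 2: (k=2,j=0): S=70.0823, K−S=31.5177, hold=28.6854 ⇒ V=31.5177 exercise | (k=2,j=1): S=89.3400, K−S=12.2600, hold=11.8189 ⇒ V=12.2600 exercise | (k=2,j=2): S=113.8895, K−S=0.0000, hold=1.9713 ⇒ V=1.9713 continue  boundary S*=89.3400
step 1: (k=1,j=0): S=79.1274, K−S=22.4726, hold=19.6402 ⇒ V=22.4726 exercise | (k=1,j=1): S=100.8706, K−S=0.7294, hold=6.0419 ⇒ V=6.0419 continue  boundary S*=79.1274
step 0: (k=0,j=0): S=89.3400, K−S=12.2600, hold=12.4619 ⇒ V=12.4619 continue  boundary S*=-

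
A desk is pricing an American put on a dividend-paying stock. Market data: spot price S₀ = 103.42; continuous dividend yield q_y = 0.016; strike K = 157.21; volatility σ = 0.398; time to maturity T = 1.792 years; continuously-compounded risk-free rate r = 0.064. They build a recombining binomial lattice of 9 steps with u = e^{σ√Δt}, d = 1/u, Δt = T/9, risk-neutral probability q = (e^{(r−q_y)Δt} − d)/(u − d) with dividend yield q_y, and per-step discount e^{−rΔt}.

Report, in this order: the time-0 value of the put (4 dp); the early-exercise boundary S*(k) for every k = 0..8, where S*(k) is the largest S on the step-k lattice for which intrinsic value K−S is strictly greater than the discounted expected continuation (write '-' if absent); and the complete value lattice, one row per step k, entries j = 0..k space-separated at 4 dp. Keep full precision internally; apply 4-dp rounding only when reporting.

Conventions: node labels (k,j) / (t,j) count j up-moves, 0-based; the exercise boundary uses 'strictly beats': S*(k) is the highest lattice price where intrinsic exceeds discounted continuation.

params: Δt=0.19911 u=1.19434 d=0.83728 q=0.48261 e^(-rΔt)=0.98734
t_9 payoffs: 136.2955 127.3765 114.6539 96.5058 70.6184 33.6912 0.0000 0.0000 0.0000 0.0000
t_8: node(8,0) S=24.9791 payoff=132.2309 vs cont=130.3198 → 132.2309 [stop]  node(8,1) S=35.6314 payoff=121.5786 vs cont=119.7013 → 121.5786 [stop]  node(8,2) S=50.8265 payoff=106.3835 vs cont=104.5545 → 106.3835 [stop]  node(8,3) S=72.5016 payoff=84.7084 vs cont=82.9484 → 84.7084 [stop]  node(8,4) S=103.4200 payoff=53.7900 vs cont=52.1283 → 53.7900 [stop]  node(8,5) S=147.5236 payoff=9.6864 vs cont=17.2107 → 17.2107 [wait]  node(8,6) S=210.4354 payoff=0.0000 vs cont=0.0000 → 0.0000 [wait]  node(8,7) S=300.1759 payoff=0.0000 vs cont=0.0000 → 0.0000 [wait]  node(8,8) S=428.1864 payoff=0.0000 vs cont=0.0000 → 0.0000 [wait]  ⇒ S*(8)=103.4200
t_7: node(7,0) S=29.8335 payoff=127.3765 vs cont=125.4807 → 127.3765 [stop]  node(7,1) S=42.5561 payoff=114.6539 vs cont=112.7986 → 114.6539 [stop]  node(7,2) S=60.7042 payoff=96.5058 vs cont=94.7082 → 96.5058 [stop]  node(7,3) S=86.5916 payoff=70.6184 vs cont=68.9031 → 70.6184 [stop]  node(7,4) S=123.5188 payoff=33.6912 vs cont=35.6788 → 35.6788 [wait]  node(7,5) S=176.1936 payoff=0.0000 vs cont=8.7918 → 8.7918 [wait]  node(7,6) S=251.3317 payoff=0.0000 vs cont=0.0000 → 0.0000 [wait]  node(7,7) S=358.5125 payoff=0.0000 vs cont=0.0000 → 0.0000 [wait]  ⇒ S*(7)=86.5916
t_6: node(6,0) S=35.6314 payoff=121.5786 vs cont=119.7013 → 121.5786 [stop]  node(6,1) S=50.8265 payoff=106.3835 vs cont=104.5545 → 106.3835 [stop]  node(6,2) S=72.5016 payoff=84.7084 vs cont=82.9484 → 84.7084 [stop]  node(6,3) S=103.4200 payoff=53.7900 vs cont=53.0754 → 53.7900 [stop]  node(6,4) S=147.5236 payoff=9.6864 vs cont=22.4153 → 22.4153 [wait]  node(6,5) S=210.4354 payoff=0.0000 vs cont=4.4912 → 4.4912 [wait]  node(6,6) S=300.1759 payoff=0.0000 vs cont=0.0000 → 0.0000 [wait]  ⇒ S*(6)=103.4200
t_5: node(5,0) S=42.5561 payoff=114.6539 vs cont=112.7986 → 114.6539 [stop]  node(5,1) S=60.7042 payoff=96.5058 vs cont=94.7082 → 96.5058 [stop]  node(5,2) S=86.5916 payoff=70.6184 vs cont=68.9031 → 70.6184 [stop]  node(5,3) S=123.5188 payoff=33.6912 vs cont=38.1588 → 38.1588 [wait]  node(5,4) S=176.1936 payoff=0.0000 vs cont=13.5906 → 13.5906 [wait]  node(5,5) S=251.3317 payoff=0.0000 vs cont=2.2943 → 2.2943 [wait]  ⇒ S*(5)=86.5916
t_4: node(4,0) S=50.8265 payoff=106.3835 vs cont=104.5545 → 106.3835 [stop]  node(4,1) S=72.5016 payoff=84.7084 vs cont=82.9484 → 84.7084 [stop]  node(4,2) S=103.4200 payoff=53.7900 vs cont=54.2571 → 54.2571 [wait]  node(4,3) S=147.5236 payoff=9.6864 vs cont=25.9689 → 25.9689 [wait]  node(4,4) S=210.4354 payoff=0.0000 vs cont=8.0358 → 8.0358 [wait]  ⇒ S*(4)=72.5016
t_3: node(3,0) S=60.7042 payoff=96.5058 vs cont=94.7082 → 96.5058 [stop]  node(3,1) S=86.5916 payoff=70.6184 vs cont=69.1257 → 70.6184 [stop]  node(3,2) S=123.5188 payoff=33.6912 vs cont=40.0907 → 40.0907 [wait]  node(3,3) S=176.1936 payoff=0.0000 vs cont=17.0949 → 17.0949 [wait]  ⇒ S*(3)=86.5916
t_2: node(2,0) S=72.5016 payoff=84.7084 vs cont=82.9484 → 84.7084 [stop]  node(2,1) S=103.4200 payoff=53.7900 vs cont=55.1777 → 55.1777 [wait]  node(2,2) S=147.5236 payoff=9.6864 vs cont=28.6255 → 28.6255 [wait]  ⇒ S*(2)=72.5016
t_1: node(1,0) S=86.5916 payoff=70.6184 vs cont=69.5644 → 70.6184 [stop]  node(1,1) S=123.5188 payoff=33.6912 vs cont=41.8269 → 41.8269 [wait]  ⇒ S*(1)=86.5916
t_0: node(0,0) S=103.4200 payoff=53.7900 vs cont=56.0050 → 56.0050 [wait]  ⇒ S*(0)=-

price = 56.0050
boundary = - 86.5916 72.5016 86.5916 72.5016 86.5916 103.4200 86.5916 103.4200
tree:
56.0050
70.6184 41.8269
84.7084 55.1777 28.6255
96.5058 70.6184 40.0907 17.0949
106.3835 84.7084 54.2571 25.9689 8.0358
114.6539 96.5058 70.6184 38.1588 13.5906 2.2943
121.5786 106.3835 84.7084 53.7900 22.4153 4.4912 0.0000
127.3765 114.6539 96.5058 70.6184 35.6788 8.7918 0.0000 0.0000
132.2309 121.5786 106.3835 84.7084 53.7900 17.2107 0.0000 0.0000 0.0000
136.2955 127.3765 114.6539 96.5058 70.6184 33.6912 0.0000 0.0000 0.0000 0.0000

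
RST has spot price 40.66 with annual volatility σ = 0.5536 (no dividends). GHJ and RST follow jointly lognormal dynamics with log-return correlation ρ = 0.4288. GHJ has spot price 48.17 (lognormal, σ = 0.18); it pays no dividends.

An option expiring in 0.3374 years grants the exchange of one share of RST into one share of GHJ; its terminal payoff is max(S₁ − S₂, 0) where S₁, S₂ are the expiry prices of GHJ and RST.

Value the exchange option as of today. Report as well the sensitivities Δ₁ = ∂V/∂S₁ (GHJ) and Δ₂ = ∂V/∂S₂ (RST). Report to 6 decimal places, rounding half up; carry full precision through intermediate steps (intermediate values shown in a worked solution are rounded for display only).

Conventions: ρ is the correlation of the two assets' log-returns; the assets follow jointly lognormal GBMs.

σ_eff = √(σ₁² + σ₂² − 2ρσ₁σ₂) = √(0.18² + 0.5536² − 2·0.4288·0.18·0.5536) = 0.503403
d₁ = (ln(S₁/S₂) + (q₂ − q₁ + σ_eff²/2)T) / (σ_eff√T) = (ln(48.17/40.66) + (0.0 − 0.0 + 0.126707)·0.3374) / 0.292408 = 0.725846
d₂ = d₁ − σ_eff√T = 0.725846 − 0.292408 = 0.433438
N(d₁) = 0.766033,  N(d₂) = 0.667652
V = S₁·e^{−q₁T}·N(d₁) − S₂·e^{−q₂T}·N(d₂) = 36.899822 − 27.146718 = 9.753104
Key observation: no risk-free rate is needed — with the second asset as numeraire the exchange option is a call on the ratio S₁/S₂, and r cancels out of the value.
Δ₁ = e^{−q₁T}·N(d₁) = 0.766033;  Δ₂ = −e^{−q₂T}·N(d₂) = -0.667652

exchange price = 9.753104
Δ1 = 0.766033
Δ2 = -0.667652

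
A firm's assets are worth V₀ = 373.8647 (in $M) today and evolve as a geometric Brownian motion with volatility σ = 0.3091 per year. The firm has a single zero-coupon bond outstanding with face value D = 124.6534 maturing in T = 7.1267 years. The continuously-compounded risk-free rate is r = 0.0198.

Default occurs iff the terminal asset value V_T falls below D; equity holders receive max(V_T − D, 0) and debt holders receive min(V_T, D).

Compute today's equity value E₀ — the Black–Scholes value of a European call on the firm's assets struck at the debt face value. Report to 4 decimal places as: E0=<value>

Work the structural quantities from V₀ = 373.8647 against face 124.6534:
d₁ = [ln(V₀/D) + (r + σ²/2)T] / (σ√T)
   = [ln(373.8647/124.6534) + (0.0198 + 0.5·0.3091²)·7.1267] / (0.3091·√7.1267)
   = [1.098357 + 0.481561] / 0.825170 = 1.914658
d₂ = d₁ − σ√T = 1.914658 − 0.825170 = 1.089489
N(d₁) = 0.972232,  N(d₂) = 0.862031,  e^(−rT) = 0.868395
E₀ = V₀·N(d₁) − D·e^(−rT)·N(d₂)
   = 373.8647·0.972232 − 124.6534·0.868395·0.862031 = 270.169770

E0=270.1698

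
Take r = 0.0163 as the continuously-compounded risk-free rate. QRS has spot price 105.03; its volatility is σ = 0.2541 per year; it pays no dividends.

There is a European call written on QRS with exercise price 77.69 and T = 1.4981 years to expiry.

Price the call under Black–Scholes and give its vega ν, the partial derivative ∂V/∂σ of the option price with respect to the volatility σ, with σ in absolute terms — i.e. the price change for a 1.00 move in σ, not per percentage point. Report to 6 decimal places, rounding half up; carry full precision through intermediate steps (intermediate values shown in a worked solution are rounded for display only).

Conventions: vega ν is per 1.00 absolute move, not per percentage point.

price = 31.306307
ν = 24.858403

σ√T = 0.2541·√1.4981 = 0.311011
d₁ = (ln(S/K) + (r+σ²/2)T) / (σ√T) = (ln(105.03/77.69) + (0.0163+0.2541²/2)·1.4981) / 0.311011 = (0.301519 + 0.072783) / 0.311011 = 1.203504
d₂ = d₁ − σ√T = 1.203504 − 0.311011 = 0.892493
e^{−rT} = 0.975877
N(d₁) = 0.885609,  N(d₂) = 0.813936
Call price V = S·N(d₁) − K·e^{−rT}·N(d₂) = 93.015540 − 61.709233 = 31.306307
φ(d₁) = (1/√(2π))·e^{−d₁²/2} = 0.193370
ν = S·φ(d₁)·√T = 24.858403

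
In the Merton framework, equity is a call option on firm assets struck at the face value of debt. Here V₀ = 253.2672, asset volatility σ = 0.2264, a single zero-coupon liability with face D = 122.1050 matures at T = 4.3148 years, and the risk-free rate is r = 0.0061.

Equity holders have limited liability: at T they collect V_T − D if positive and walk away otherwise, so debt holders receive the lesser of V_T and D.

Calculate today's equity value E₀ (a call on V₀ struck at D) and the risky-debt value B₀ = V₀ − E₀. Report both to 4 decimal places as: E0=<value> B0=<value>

Equity is a call on the firm's assets struck at D = 122.1050:
d₁ = [ln(V₀/D) + (r + σ²/2)T] / (σ√T)
   = [ln(253.2672/122.1050) + (0.0061 + 0.5·0.2264²)·4.3148] / (0.2264·√4.3148)
   = [0.729564 + 0.136902] / 0.470280 = 1.842446
d₂ = d₁ − σ√T = 1.842446 − 0.470280 = 1.372165
N(d₁) = 0.967295,  N(d₂) = 0.914994,  e^(−rT) = 0.974023
E₀ = V₀·N(d₁) − D·e^(−rT)·N(d₂)
   = 253.2672·0.967295 − 122.1050·0.974023·0.914994 = 136.161033
B₀ = V₀ − E₀ = 253.2672 − 136.161033 = 117.106167

E0=136.1610 B0=117.1062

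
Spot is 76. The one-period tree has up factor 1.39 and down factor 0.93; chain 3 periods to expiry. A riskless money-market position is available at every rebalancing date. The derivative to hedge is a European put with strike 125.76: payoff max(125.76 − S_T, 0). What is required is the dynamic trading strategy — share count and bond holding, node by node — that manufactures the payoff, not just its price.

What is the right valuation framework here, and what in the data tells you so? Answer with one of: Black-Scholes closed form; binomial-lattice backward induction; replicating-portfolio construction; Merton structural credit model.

Key observation: a price alone would not answer the question — the per-node share/bond construction on the spot-76, 1.39/0.93 tree is required, and only the replicating-portfolio method yields it.

framework: replicating-portfolio construction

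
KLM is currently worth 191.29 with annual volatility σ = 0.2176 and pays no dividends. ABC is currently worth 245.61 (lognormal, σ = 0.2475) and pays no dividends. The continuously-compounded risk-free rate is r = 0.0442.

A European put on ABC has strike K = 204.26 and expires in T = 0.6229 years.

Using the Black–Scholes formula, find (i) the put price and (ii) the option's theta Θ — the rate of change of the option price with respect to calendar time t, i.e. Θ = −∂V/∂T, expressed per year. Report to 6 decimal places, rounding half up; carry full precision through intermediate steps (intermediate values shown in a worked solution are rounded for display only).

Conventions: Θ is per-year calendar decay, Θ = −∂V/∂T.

price = 3.042367
Θ = -6.215697

σ√T = 0.2475·√0.6229 = 0.195337
d₁ = (ln(S/K) + (r+σ²/2)T) / (σ√T) = (ln(245.61/204.26) + (0.0442+0.2475²/2)·0.6229) / 0.195337 = (0.184351 + 0.046610) / 0.195337 = 1.182376
d₂ = d₁ − σ√T = 1.182376 − 0.195337 = 0.987039
e^{−rT} = 0.972843
N(−d₁) = 0.118528,  N(−d₂) = 0.161812
Put price V = K·e^{−rT}·N(−d₂) − S·N(−d₁) = 32.154106 − 29.111740 = 3.042367
φ(d₁) = (1/√(2π))·e^{−d₁²/2} = 0.198306
Θ = −S·φ(d₁)·σ/(2√T) + r·K·e^{−rT}·N(−d₂) = −7.636909 + 1.421211 = -6.215697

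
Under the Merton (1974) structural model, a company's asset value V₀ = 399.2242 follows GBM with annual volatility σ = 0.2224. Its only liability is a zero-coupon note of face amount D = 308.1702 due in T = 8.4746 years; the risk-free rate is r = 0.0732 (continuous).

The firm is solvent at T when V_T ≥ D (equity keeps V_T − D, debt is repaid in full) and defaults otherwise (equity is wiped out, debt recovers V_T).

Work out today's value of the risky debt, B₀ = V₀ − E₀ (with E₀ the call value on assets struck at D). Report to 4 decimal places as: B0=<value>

B0=159.2694

With assets at 399.2242 and a single debt payment of 308.1702 at 8.4746 years:
d₁ = [ln(V₀/D) + (r + σ²/2)T] / (σ√T)
   = [ln(399.2242/308.1702) + (0.0732 + 0.5·0.2224²)·8.4746] / (0.2224·√8.4746)
   = [0.258871 + 0.829925] / 0.647432 = 1.681714
d₂ = d₁ − σ√T = 1.681714 − 0.647432 = 1.034282
N(d₁) = 0.953688,  N(d₂) = 0.849498,  e^(−rT) = 0.537761
E₀ = V₀·N(d₁) − D·e^(−rT)·N(d₂)
   = 399.2242·0.953688 − 308.1702·0.537761·0.849498 = 239.954826
B₀ = V₀ − E₀ = 399.2242 − 239.954826 = 159.269374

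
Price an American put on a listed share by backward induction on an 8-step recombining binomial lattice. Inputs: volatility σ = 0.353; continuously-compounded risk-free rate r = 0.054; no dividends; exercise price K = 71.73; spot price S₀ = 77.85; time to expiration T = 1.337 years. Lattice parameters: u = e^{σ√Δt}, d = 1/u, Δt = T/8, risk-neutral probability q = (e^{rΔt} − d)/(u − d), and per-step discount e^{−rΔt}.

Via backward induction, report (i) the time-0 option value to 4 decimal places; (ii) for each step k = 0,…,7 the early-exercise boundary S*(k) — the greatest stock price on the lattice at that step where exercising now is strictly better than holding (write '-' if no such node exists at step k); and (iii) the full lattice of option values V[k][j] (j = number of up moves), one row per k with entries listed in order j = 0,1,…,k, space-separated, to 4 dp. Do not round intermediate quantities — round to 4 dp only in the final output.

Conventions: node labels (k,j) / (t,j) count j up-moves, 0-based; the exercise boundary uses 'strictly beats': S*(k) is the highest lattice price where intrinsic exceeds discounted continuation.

price = 7.4530
boundary = - - - - 43.7086 50.4940 43.7086 50.4940
tree:
7.4530
10.9273 4.0490
15.5341 6.4327 1.6941
21.3019 9.9409 2.9755 0.4194
28.0214 14.8445 5.1259 0.8385 0.0000
33.8950 21.2360 8.6031 1.6764 0.0000 0.0000
38.9792 28.0214 13.9109 3.3517 0.0000 0.0000 0.0000
43.3803 33.8950 21.2360 6.7010 0.0000 0.0000 0.0000 0.0000
47.1899 38.9792 28.0214 13.3972 0.0000 0.0000 0.0000 0.0000 0.0000

Δt=0.16712, u=1.15524, d=0.86562, q=0.49529, disc=e^(-rΔt)=0.99102
k=8 terminal: V=max(K-S,0) → 47.1899 38.9792 28.0214 13.3972 0.0000 0.0000 0.0000 0.0000 0.0000
k=7: j=0 S=28.3497 intr=43.3803 cont=42.7359 V=43.3803[EX]; j=1 S=37.8350 intr=33.8950 cont=33.2505 V=33.8950[EX]; j=2 S=50.4940 intr=21.2360 cont=20.5915 V=21.2360[EX]; j=3 S=67.3885 intr=4.3415 cont=6.7010 V=6.7010[hold]; j=4 S=89.9356 intr=0.0000 cont=0.0000 V=0.0000[hold]; j=5 S=120.0265 intr=0.0000 cont=0.0000 V=0.0000[hold]; j=6 S=160.1855 intr=0.0000 cont=0.0000 V=0.0000[hold]; j=7 S=213.7809 intr=0.0000 cont=0.0000 V=0.0000[hold]  S*(7)=50.4940
k=6: j=0 S=32.7508 intr=38.9792 cont=38.3348 V=38.9792[EX]; j=1 S=43.7086 intr=28.0214 cont=27.3770 V=28.0214[EX]; j=2 S=58.3328 intr=13.3972 cont=13.9109 V=13.9109[hold]; j=3 S=77.8500 intr=0.0000 cont=3.3517 V=3.3517[hold]; j=4 S=103.8973 intr=0.0000 cont=0.0000 V=0.0000[hold]; j=5 S=138.6597 intr=0.0000 cont=0.0000 V=0.0000[hold]; j=6 S=185.0529 intr=0.0000 cont=0.0000 V=0.0000[hold]  S*(6)=43.7086
k=5: j=0 S=37.8350 intr=33.8950 cont=33.2505 V=33.8950[EX]; j=1 S=50.4940 intr=21.2360 cont=20.8437 V=21.2360[EX]; j=2 S=67.3885 intr=4.3415 cont=8.6031 V=8.6031[hold]; j=3 S=89.9356 intr=0.0000 cont=1.6764 V=1.6764[hold]; j=4 S=120.0265 intr=0.0000 cont=0.0000 V=0.0000[hold]; j=5 S=160.1855 intr=0.0000 cont=0.0000 V=0.0000[hold]  S*(5)=50.4940
k=4: j=0 S=43.7086 intr=28.0214 cont=27.3770 V=28.0214[EX]; j=1 S=58.3328 intr=13.3972 cont=14.8445 V=14.8445[hold]; j=2 S=77.8500 intr=0.0000 cont=5.1259 V=5.1259[hold]; j=3 S=103.8973 intr=0.0000 cont=0.8385 V=0.8385[hold]; j=4 S=138.6597 intr=0.0000 cont=0.0000 V=0.0000[hold]  S*(4)=43.7086
k=3: j=0 S=50.4940 intr=21.2360 cont=21.3019 V=21.3019[hold]; j=1 S=67.3885 intr=4.3415 cont=9.9409 V=9.9409[hold]; j=2 S=89.9356 intr=0.0000 cont=2.9755 V=2.9755[hold]; j=3 S=120.0265 intr=0.0000 cont=0.4194 V=0.4194[hold]  S*(3)=-
k=2: j=0 S=58.3328 intr=13.3972 cont=15.5341 V=15.5341[hold]; j=1 S=77.8500 intr=0.0000 cont=6.4327 V=6.4327[hold]; j=2 S=103.8973 intr=0.0000 cont=1.6941 V=1.6941[hold]  S*(2)=-
k=1: j=0 S=67.3885 intr=4.3415 cont=10.9273 V=10.9273[hold]; j=1 S=89.9356 intr=0.0000 cont=4.0490 V=4.0490[hold]  S*(1)=-
k=0: j=0 S=77.8500 intr=0.0000 cont=7.4530 V=7.4530[hold]  S*(0)=-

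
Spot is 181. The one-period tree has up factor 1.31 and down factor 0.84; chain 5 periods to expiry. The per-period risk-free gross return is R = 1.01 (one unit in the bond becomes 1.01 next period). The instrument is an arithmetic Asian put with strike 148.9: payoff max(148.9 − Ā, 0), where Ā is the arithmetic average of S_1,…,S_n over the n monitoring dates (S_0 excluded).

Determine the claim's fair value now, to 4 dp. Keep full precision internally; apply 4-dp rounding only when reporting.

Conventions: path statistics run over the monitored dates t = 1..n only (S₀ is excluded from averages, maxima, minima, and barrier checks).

price = 7.3563

Risk-neutral up-probability p* = (R−d)/(u−d) = (1.01−0.84)/(1.31−0.84) = 0.3617; the claim prices as the p*-weighted sum of path payoffs discounted by R^5.
Enumerate all 2^5 = 32 price paths (U = up ×1.31, D = down ×0.84); each path with k up-moves has probability p*^k·(1−p*)^(5−k).
DDDDD: Ā=110.5688, payoff=38.3312, prob=0.105954
UDDDD: Ā=172.4347, payoff=0.0000, prob=0.060041
DUDDD: Ā=155.4207, payoff=0.0000, prob=0.060041
UUDDD: Ā=242.3823, payoff=0.0000, prob=0.034023
DDUDD: Ā=141.1289, payoff=7.7711, prob=0.060041
UDUDD: Ā=220.0940, payoff=0.0000, prob=0.034023
DUUDD: Ā=203.0800, payoff=0.0000, prob=0.034023
UUUDD: Ā=316.7080, payoff=0.0000, prob=0.019280
DDDUD: Ā=129.1239, payoff=19.7761, prob=0.060041
UDDUD: Ā=201.3717, payoff=0.0000, prob=0.034023
DUDUD: Ā=184.3577, payoff=0.0000, prob=0.034023
UUDUD: Ā=287.5103, payoff=0.0000, prob=0.019280
DDUUD: Ā=170.0660, payoff=0.0000, prob=0.034023
UDUUD: Ā=265.2220, payoff=0.0000, prob=0.019280
DUUUD: Ā=248.2080, payoff=0.0000, prob=0.019280
UUUUD: Ā=387.0862, payoff=0.0000, prob=0.010925
DDDDU: Ā=119.0396, payoff=29.8604, prob=0.060041
UDDDU: Ā=185.6451, payoff=0.0000, prob=0.034023
DUDDU: Ā=168.6311, payoff=0.0000, prob=0.034023
UUDDU: Ā=262.9842, payoff=0.0000, prob=0.019280
DDUDU: Ā=154.3393, payoff=0.0000, prob=0.034023
UDUDU: Ā=240.6959, payoff=0.0000, prob=0.019280
DUUDU: Ā=223.6819, payoff=0.0000, prob=0.019280
UUUDU: Ā=348.8372, payoff=0.0000, prob=0.010925
DDDUU: Ā=142.3343, payoff=6.5657, prob=0.034023
UDDUU: Ā=221.9737, payoff=0.0000, prob=0.019280
DUDUU: Ā=204.9597, payoff=0.0000, prob=0.019280
UUDUU: Ā=319.6395, payoff=0.0000, prob=0.010925
DDUUU: Ā=190.6679, payoff=0.0000, prob=0.019280
UDUUU: Ā=297.3511, payoff=0.0000, prob=0.010925
DUUUU: Ā=280.3371, payoff=0.0000, prob=0.010925
UUUUU: Ā=437.1924, payoff=0.0000, prob=0.006191
Price = Σ prob·payoff / R^5 = 7.731507 / 1.051010 = 7.3563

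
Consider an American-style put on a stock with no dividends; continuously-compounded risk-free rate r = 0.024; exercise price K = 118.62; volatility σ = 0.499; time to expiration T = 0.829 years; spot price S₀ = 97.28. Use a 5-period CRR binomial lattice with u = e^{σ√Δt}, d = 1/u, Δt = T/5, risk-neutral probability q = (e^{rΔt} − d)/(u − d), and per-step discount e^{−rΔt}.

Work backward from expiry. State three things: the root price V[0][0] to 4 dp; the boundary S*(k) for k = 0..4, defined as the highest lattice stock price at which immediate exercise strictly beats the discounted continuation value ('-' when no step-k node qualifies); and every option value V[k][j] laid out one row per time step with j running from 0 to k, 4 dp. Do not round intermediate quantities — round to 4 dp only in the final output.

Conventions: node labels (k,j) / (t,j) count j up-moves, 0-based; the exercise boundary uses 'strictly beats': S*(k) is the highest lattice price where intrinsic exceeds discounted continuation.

price = 29.9200
boundary = - - 64.7946 79.3928 97.2800
tree:
29.9200
41.0656 17.0495
53.8254 26.3902 6.1935
65.7394 39.2272 11.4965 0.0000
75.4627 53.8254 21.3400 0.0000 0.0000
83.3982 65.7394 39.2272 0.0000 0.0000 0.0000

Δt=0.16580  u=1.22530  d=0.81613  q=0.45912  discount=0.99603
step 5 (expiry): payoffs max(K−S,0) = 83.3982 65.7394 39.2272 0.0000 0.0000 0.0000
step 4: (k=4,j=0): S=43.1573, K−S=75.4627, hold=74.9916 ⇒ V=75.4627 exercise | (k=4,j=1): S=64.7946, K−S=53.8254, hold=53.3543 ⇒ V=53.8254 exercise | (k=4,j=2): S=97.2800, K−S=21.3400, hold=21.1329 ⇒ V=21.3400 exercise | (k=4,j=3): S=146.0523, K−S=0.0000, hold=0.0000 ⇒ V=0.0000 continue | (k=4,j=4): S=219.2770, K−S=0.0000, hold=0.0000 ⇒ V=0.0000 continue  boundary S*=97.2800
step 3: (k=3,j=0): S=52.8806, K−S=65.7394, hold=65.2683 ⇒ V=65.7394 exercise | (k=3,j=1): S=79.3928, K−S=39.2272, hold=38.7561 ⇒ V=39.2272 exercise | (k=3,j=2): S=119.1972, K−S=0.0000, hold=11.4965 ⇒ V=11.4965 continue | (k=3,j=3): S=178.9578, K−S=0.0000, hold=0.0000 ⇒ V=0.0000 continue  boundary S*=79.3928
step 2: (k=2,j=0): S=64.7946, K−S=53.8254, hold=53.3543 ⇒ V=53.8254 exercise | (k=2,j=1): S=97.2800, K−S=21.3400, hold=26.3902 ⇒ V=26.3902 continue | (k=2,j=2): S=146.0523, K−S=0.0000, hold=6.1935 ⇒ V=6.1935 continue  boundary S*=64.7946
step 1: (k=1,j=0): S=79.3928, K−S=39.2272, hold=41.0656 ⇒ V=41.0656 continue | (k=1,j=1): S=119.1972, K−S=0.0000, hold=17.0495 ⇒ V=17.0495 continue  boundary S*=-
step 0: (k=0,j=0): S=97.2800, K−S=21.3400, hold=29.9200 ⇒ V=29.9200 continue  boundary S*=-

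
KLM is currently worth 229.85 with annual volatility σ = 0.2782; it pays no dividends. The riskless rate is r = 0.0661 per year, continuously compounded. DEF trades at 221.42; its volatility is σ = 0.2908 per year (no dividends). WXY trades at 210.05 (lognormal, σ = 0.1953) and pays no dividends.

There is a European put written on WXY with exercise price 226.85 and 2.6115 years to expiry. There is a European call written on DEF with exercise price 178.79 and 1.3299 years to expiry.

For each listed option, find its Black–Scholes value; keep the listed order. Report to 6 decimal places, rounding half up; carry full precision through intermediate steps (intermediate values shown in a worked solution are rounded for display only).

price(WXY put K=226.85) = 16.689271
price(DEF call K=178.79) = 64.036012

[WXY put K=226.85]
σ√T = 0.1953·√2.6115 = 0.315607
d₁ = (ln(S/K) + (r+σ²/2)T) / (σ√T) = (ln(210.05/226.85) + (0.0661+0.1953²/2)·2.6115) / 0.315607 = (-0.076943 + 0.222424) / 0.315607 = 0.460955
d₂ = d₁ − σ√T = 0.460955 − 0.315607 = 0.145347
e^{−rT} = 0.841457
N(−d₁) = 0.322416,  N(−d₂) = 0.442218
price = K·e^{−rT}·N(−d₂) − S·N(−d₁) = 84.412649 − 67.723379 = 16.689271
[DEF call K=178.79]
σ√T = 0.2908·√1.3299 = 0.335354
d₁ = (ln(S/K) + (r+σ²/2)T) / (σ√T) = (ln(221.42/178.79) + (0.0661+0.2908²/2)·1.3299) / 0.335354 = (0.213849 + 0.144138) / 0.335354 = 1.067489
d₂ = d₁ − σ√T = 1.067489 − 0.335354 = 0.732135
e^{−rT} = 0.915847
N(d₁) = 0.857124,  N(d₂) = 0.767957
price = S·N(d₁) − K·e^{−rT}·N(d₂) = 189.784502 − 125.748490 = 64.036012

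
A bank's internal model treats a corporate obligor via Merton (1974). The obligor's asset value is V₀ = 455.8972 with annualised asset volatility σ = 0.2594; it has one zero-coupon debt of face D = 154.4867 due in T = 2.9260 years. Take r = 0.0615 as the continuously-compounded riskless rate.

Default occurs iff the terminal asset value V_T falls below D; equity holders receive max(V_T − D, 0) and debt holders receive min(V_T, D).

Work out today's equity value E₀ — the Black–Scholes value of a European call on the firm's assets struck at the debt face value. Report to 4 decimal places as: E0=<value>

Apply the equity-as-call identities (strike 154.4867, horizon 2.9260 years):
d₁ = [ln(V₀/D) + (r + σ²/2)T] / (σ√T)
   = [ln(455.8972/154.4867) + (0.0615 + 0.5·0.2594²)·2.9260] / (0.2594·√2.9260)
   = [1.082159 + 0.278392] / 0.443718 = 3.066251
d₂ = d₁ − σ√T = 3.066251 − 0.443718 = 2.622533
N(d₁) = 0.998916,  N(d₂) = 0.995636,  e^(−rT) = 0.835313
E₀ = V₀·N(d₁) − D·e^(−rT)·N(d₂)
   = 455.8972·0.998916 − 154.4867·0.835313·0.995636 = 326.921520

E0=326.9215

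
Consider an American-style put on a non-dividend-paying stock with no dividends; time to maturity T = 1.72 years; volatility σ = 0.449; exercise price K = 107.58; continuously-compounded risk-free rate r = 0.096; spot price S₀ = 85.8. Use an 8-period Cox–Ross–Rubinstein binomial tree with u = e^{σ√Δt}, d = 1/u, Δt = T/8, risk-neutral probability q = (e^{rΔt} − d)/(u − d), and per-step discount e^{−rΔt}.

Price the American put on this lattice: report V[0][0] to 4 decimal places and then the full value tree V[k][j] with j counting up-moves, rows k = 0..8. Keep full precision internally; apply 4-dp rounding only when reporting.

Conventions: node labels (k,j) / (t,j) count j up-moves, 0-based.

price = 27.6757
tree:
27.6757
38.1405 18.2804
51.0012 26.7671 10.4867
61.6352 37.9061 16.6537 4.7060
70.2705 51.0012 25.6246 8.3034 1.2749
77.2828 61.6352 37.9061 14.3110 2.5920 0.0000
82.9771 70.2705 51.0012 23.8699 5.2696 0.0000 0.0000
87.6012 77.2828 61.6352 37.9061 10.7131 0.0000 0.0000 0.0000
91.3562 82.9771 70.2705 51.0012 21.7800 0.0000 0.0000 0.0000 0.0000

Δt=0.21500, u=1.23145, d=0.81205, q=0.49786, disc=e^(-rΔt)=0.97957
k=8 terminal: V=max(K-S,0) → 91.3562 82.9771 70.2705 51.0012 21.7800 0.0000 0.0000 0.0000 0.0000
k=7: j=0 S=19.9788 intr=87.6012 cont=85.4035 V=87.6012[EX]; j=1 S=30.2972 intr=77.2828 cont=75.0851 V=77.2828[EX]; j=2 S=45.9448 intr=61.6352 cont=59.4375 V=61.6352[EX]; j=3 S=69.6739 intr=37.9061 cont=35.7084 V=37.9061[EX]; j=4 S=105.6585 intr=1.9215 cont=10.7131 V=10.7131[hold]; j=5 S=160.2279 intr=0.0000 cont=0.0000 V=0.0000[hold]; j=6 S=242.9809 intr=0.0000 cont=0.0000 V=0.0000[hold]; j=7 S=368.4733 intr=0.0000 cont=0.0000 V=0.0000[hold]
k=6: j=0 S=24.6029 intr=82.9771 cont=80.7794 V=82.9771[EX]; j=1 S=37.3095 intr=70.2705 cont=68.0728 V=70.2705[EX]; j=2 S=56.5788 intr=51.0012 cont=48.8036 V=51.0012[EX]; j=3 S=85.8000 intr=21.7800 cont=23.8699 V=23.8699[hold]; j=4 S=130.1132 intr=0.0000 cont=5.2696 V=5.2696[hold]; j=5 S=197.3127 intr=0.0000 cont=0.0000 V=0.0000[hold]; j=6 S=299.2189 intr=0.0000 cont=0.0000 V=0.0000[hold]
k=5: j=0 S=30.2972 intr=77.2828 cont=75.0851 V=77.2828[EX]; j=1 S=45.9448 intr=61.6352 cont=59.4375 V=61.6352[EX]; j=2 S=69.6739 intr=37.9061 cont=36.7276 V=37.9061[EX]; j=3 S=105.6585 intr=1.9215 cont=14.3110 V=14.3110[hold]; j=4 S=160.2279 intr=0.0000 cont=2.5920 V=2.5920[hold]; j=5 S=242.9809 intr=0.0000 cont=0.0000 V=0.0000[hold]
k=4: j=0 S=37.3095 intr=70.2705 cont=68.0728 V=70.2705[EX]; j=1 S=56.5788 intr=51.0012 cont=48.8036 V=51.0012[EX]; j=2 S=85.8000 intr=21.7800 cont=25.6246 V=25.6246[hold]; j=3 S=130.1132 intr=0.0000 cont=8.3034 V=8.3034[hold]; j=4 S=197.3127 intr=0.0000 cont=1.2749 V=1.2749[hold]
k=3: j=0 S=45.9448 intr=61.6352 cont=59.4375 V=61.6352[EX]; j=1 S=69.6739 intr=37.9061 cont=37.5833 V=37.9061[EX]; j=2 S=105.6585 intr=1.9215 cont=16.6537 V=16.6537[hold]; j=3 S=160.2279 intr=0.0000 cont=4.7060 V=4.7060[hold]
k=2: j=0 S=56.5788 intr=51.0012 cont=48.8036 V=51.0012[EX]; j=1 S=85.8000 intr=21.7800 cont=26.7671 V=26.7671[hold]; j=2 S=130.1132 intr=0.0000 cont=10.4867 V=10.4867[hold]
k=1: j=0 S=69.6739 intr=37.9061 cont=38.1405 V=38.1405[hold]; j=1 S=105.6585 intr=1.9215 cont=18.2804 V=18.2804[hold]
k=0: j=0 S=85.8000 intr=21.7800 cont=27.6757 V=27.6757[hold]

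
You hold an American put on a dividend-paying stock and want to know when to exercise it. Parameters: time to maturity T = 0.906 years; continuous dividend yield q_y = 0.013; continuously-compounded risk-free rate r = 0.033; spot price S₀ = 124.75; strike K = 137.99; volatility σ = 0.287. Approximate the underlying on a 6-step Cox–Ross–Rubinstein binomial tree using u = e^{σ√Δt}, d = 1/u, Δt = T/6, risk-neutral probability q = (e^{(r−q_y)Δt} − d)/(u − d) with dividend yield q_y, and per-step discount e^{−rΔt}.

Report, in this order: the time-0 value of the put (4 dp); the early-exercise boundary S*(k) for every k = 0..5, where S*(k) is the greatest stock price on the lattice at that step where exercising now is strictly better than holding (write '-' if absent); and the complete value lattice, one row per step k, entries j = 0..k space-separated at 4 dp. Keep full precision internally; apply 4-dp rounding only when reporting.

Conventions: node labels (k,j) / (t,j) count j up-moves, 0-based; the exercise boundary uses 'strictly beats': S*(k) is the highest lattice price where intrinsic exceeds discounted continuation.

price = 20.9105
boundary = - - - 89.2765 99.8094 111.5851
tree:
20.9105
28.8338 12.7351
38.2932 19.1131 6.1119
48.7135 27.6523 10.2670 1.7746
58.1349 38.1806 16.7876 3.4676 0.0000
66.5621 48.7135 26.4049 6.7758 0.0000 0.0000
74.0999 58.1349 38.1806 13.2400 0.0000 0.0000 0.0000

Δt=0.15100, u=1.11798, d=0.89447, q=0.48568, disc=e^(-rΔt)=0.99503
k=6 terminal: V=max(K-S,0) → 74.0999 58.1349 38.1806 13.2400 0.0000 0.0000 0.0000
k=5: j=0 S=71.4279 intr=66.5621 cont=66.0162 V=66.5621[EX]; j=1 S=89.2765 intr=48.7135 cont=48.2027 V=48.7135[EX]; j=2 S=111.5851 intr=26.4049 cont=25.9379 V=26.4049[EX]; j=3 S=139.4681 intr=0.0000 cont=6.7758 V=6.7758[hold]; j=4 S=174.3187 intr=0.0000 cont=0.0000 V=0.0000[hold]; j=5 S=217.8778 intr=0.0000 cont=0.0000 V=0.0000[hold]  S*(5)=111.5851
k=4: j=0 S=79.8551 intr=58.1349 cont=57.6056 V=58.1349[EX]; j=1 S=99.8094 intr=38.1806 cont=37.6904 V=38.1806[EX]; j=2 S=124.7500 intr=13.2400 cont=16.7876 V=16.7876[hold]; j=3 S=155.9228 intr=0.0000 cont=3.4676 V=3.4676[hold]; j=4 S=194.8850 intr=0.0000 cont=0.0000 V=0.0000[hold]  S*(4)=99.8094
k=3: j=0 S=89.2765 intr=48.7135 cont=48.2027 V=48.7135[EX]; j=1 S=111.5851 intr=26.4049 cont=27.6523 V=27.6523[hold]; j=2 S=139.4681 intr=0.0000 cont=10.2670 V=10.2670[hold]; j=3 S=174.3187 intr=0.0000 cont=1.7746 V=1.7746[hold]  S*(3)=89.2765
k=2: j=0 S=99.8094 intr=38.1806 cont=38.2932 V=38.2932[hold]; j=1 S=124.7500 intr=13.2400 cont=19.1131 V=19.1131[hold]; j=2 S=155.9228 intr=0.0000 cont=6.1119 V=6.1119[hold]  S*(2)=-
k=1: j=0 S=111.5851 intr=26.4049 cont=28.8338 V=28.8338[hold]; j=1 S=139.4681 intr=0.0000 cont=12.7351 V=12.7351[hold]  S*(1)=-
k=0: j=0 S=124.7500 intr=13.2400 cont=20.9105 V=20.9105[hold]  S*(0)=-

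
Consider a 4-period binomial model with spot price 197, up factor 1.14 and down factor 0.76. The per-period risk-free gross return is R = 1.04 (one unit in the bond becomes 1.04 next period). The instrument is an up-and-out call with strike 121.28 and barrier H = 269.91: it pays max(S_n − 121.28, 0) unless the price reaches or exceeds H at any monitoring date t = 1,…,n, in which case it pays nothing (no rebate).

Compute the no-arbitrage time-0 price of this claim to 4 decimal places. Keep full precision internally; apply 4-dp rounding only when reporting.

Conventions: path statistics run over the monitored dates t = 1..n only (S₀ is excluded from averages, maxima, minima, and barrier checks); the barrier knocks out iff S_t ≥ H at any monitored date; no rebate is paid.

price = 32.2718

With p* = (R−d)/(u−d) = 0.7368, sum probability × payoff across the paths and divide by R^4.
Enumerate all 2^4 = 16 price paths (U = up ×1.14, D = down ×0.76); each path with k up-moves has probability p*^k·(1−p*)^(4−k).
DDDD: M=149.7200, payoff=0.0000, prob=0.004796
UDDD: M=224.5800, payoff=0.0000, prob=0.013428
DUDD: M=170.6808, payoff=0.0000, prob=0.013428
UUDD: M=256.0212, payoff=26.5978, prob=0.037599
DDUD: M=149.7200, payoff=0.0000, prob=0.013428
UDUD: M=224.5800, payoff=26.5978, prob=0.037599
DUUD: M=194.5761, payoff=26.5978, prob=0.037599
UUUD: M=291.8642, payoff=0.0000, prob=0.105279
DDDU: M=149.7200, payoff=0.0000, prob=0.013428
UDDU: M=224.5800, payoff=26.5978, prob=0.037599
DUDU: M=170.6808, payoff=26.5978, prob=0.037599
UUDU: M=256.0212, payoff=100.5368, prob=0.105279
DDUU: M=149.7200, payoff=26.5978, prob=0.037599
UDUU: M=224.5800, payoff=100.5368, prob=0.105279
DUUU: M=221.8168, payoff=100.5368, prob=0.105279
UUUU: M=332.7252, payoff=0.0000, prob=0.294780
Price = Σ prob·payoff / R^4 = 37.753470 / 1.169859 = 32.2718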